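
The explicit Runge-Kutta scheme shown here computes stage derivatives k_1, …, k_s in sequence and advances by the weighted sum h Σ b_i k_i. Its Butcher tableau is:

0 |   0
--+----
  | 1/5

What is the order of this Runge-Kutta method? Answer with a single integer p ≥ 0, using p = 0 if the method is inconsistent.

b = (1/5)
c = (0)
Σ b_i: 1/5·1 = 1/5 ≠ 1 ⇒ order 0.

0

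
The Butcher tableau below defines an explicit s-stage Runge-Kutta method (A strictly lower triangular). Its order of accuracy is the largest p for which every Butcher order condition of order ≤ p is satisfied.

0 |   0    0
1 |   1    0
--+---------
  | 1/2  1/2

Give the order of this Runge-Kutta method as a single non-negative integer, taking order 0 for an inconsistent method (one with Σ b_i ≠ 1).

b = (1/2, 1/2)
c = (0, 1)
Σ b_i: 1/2·1 + 1/2·1 = 1 ✓
b·c: 1/2·1 = 1/2 ✓; 2 stages ⇒ order 2.

2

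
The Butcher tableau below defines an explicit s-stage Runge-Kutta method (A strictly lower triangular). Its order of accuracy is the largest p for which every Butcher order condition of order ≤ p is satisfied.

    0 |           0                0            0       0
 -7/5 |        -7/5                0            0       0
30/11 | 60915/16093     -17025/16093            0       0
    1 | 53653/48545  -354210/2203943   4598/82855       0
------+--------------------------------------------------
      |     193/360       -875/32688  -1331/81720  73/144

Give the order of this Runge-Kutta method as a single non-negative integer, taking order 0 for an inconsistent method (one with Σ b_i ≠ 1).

4

b = (193/360, -875/32688, -1331/81720, 73/144)
c = (0, -7/5, 30/11, 1)
Ac = (0, 0, 3405/2299, 522/1387)
Σ b_i: 193/360·1 + (-875/32688)·1 + (-1331/81720)·1 + 73/144·1 = 1 ✓
b·c: (-875/32688)·(-7/5) + (-1331/81720)·30/11 + 73/144·1 = 1/2 ✓
b·c²: (-875/32688)·49/25 + (-1331/81720)·900/121 + 73/144·1 = 1/3 ✓
b·Ac: (-1331/81720)·3405/2299 + 73/144·522/1387 = 1/6 ✓
b·c³: (-875/32688)·(-343/125) + (-1331/81720)·27000/1331 + 73/144·1 = 1/4 ✓
b·(c∘Ac): (-1331/81720)·102150/25289 + 73/144·522/1387 = 1/8 ✓
b·Ac²: (-1331/81720)·(-4767/2299) + 73/144·678/6935 = 1/12 ✓
b·A²c: 73/144·6/73 = 1/24 ✓; 4 stages ⇒ order 4.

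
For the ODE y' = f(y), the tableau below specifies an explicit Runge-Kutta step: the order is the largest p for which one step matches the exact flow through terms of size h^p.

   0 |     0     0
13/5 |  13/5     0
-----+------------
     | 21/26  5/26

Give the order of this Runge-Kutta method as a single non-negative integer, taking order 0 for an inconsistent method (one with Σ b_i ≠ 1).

2

b = (21/26, 5/26)
c = (0, 13/5)
Σ b_i: 21/26·1 + 5/26·1 = 1 ✓
b·c: 5/26·13/5 = 1/2 ✓; 2 stages ⇒ order 2.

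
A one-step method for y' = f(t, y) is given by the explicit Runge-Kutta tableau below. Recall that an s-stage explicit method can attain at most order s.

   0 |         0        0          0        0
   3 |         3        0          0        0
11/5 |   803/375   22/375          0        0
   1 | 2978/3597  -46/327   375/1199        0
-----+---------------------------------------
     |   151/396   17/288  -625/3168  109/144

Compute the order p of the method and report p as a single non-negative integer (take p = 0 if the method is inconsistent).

4

b = (151/396, 17/288, -625/3168, 109/144)
c = (0, 3, 11/5, 1)
Ac = (0, 0, 22/125, 29/109)
Σ b_i: 151/396·1 + 17/288·1 + (-625/3168)·1 + 109/144·1 = 1 ✓
b·c: 17/288·3 + (-625/3168)·11/5 + 109/144·1 = 1/2 ✓
b·c²: 17/288·9 + (-625/3168)·121/25 + 109/144·1 = 1/3 ✓
b·Ac: (-625/3168)·22/125 + 109/144·29/109 = 1/6 ✓
b·c³: 17/288·27 + (-625/3168)·1331/125 + 109/144·1 = 1/4 ✓
b·(c∘Ac): (-625/3168)·242/625 + 109/144·29/109 = 1/8 ✓
b·Ac²: (-625/3168)·66/125 + 109/144·27/109 = 1/12 ✓
b·A²c: 109/144·6/109 = 1/24 ✓; 4 stages ⇒ order 4.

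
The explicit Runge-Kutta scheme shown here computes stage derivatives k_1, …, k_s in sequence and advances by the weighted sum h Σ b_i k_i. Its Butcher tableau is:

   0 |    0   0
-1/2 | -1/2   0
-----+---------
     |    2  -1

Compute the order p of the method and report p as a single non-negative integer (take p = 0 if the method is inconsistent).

b = (2, -1)
c = (0, -1/2)
Σ b_i: 2·1 + (-1)·1 = 1 ✓
b·c: (-1)·(-1/2) = 1/2 ✓; 2 stages ⇒ order 2.

2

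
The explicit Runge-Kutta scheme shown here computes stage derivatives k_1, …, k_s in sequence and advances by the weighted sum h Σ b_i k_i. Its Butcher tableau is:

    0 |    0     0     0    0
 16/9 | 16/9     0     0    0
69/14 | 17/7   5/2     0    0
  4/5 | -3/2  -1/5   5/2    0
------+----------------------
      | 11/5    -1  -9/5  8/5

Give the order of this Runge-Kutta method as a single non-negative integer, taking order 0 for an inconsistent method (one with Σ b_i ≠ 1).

1

b = (11/5, -1, -9/5, 8/5)
c = (0, 16/9, 69/14, 4/5)
Ac = (0, 0, 40/9, 15077/1260)
Σ b_i: 11/5·1 + (-1)·1 + (-9/5)·1 + 8/5·1 = 1 ✓
b·c: (-1)·16/9 + (-9/5)·69/14 + 8/5·4/5 = -29513/3150 ≠ 1/2 ⇒ order 1.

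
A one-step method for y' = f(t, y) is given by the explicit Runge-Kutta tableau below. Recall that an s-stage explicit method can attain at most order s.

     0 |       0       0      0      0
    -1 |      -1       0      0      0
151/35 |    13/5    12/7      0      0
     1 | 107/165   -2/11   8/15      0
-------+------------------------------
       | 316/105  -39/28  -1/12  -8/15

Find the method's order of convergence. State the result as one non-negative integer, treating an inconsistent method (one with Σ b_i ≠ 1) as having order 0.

2

b = (316/105, -39/28, -1/12, -8/15)
c = (0, -1, 151/35, 1)
Ac = (0, 0, -12/7, 14338/5775)
Σ b_i: 316/105·1 + (-39/28)·1 + (-1/12)·1 + (-8/15)·1 = 1 ✓
b·c: (-39/28)·(-1) + (-1/12)·151/35 + (-8/15)·1 = 1/2 ✓
b·c²: (-39/28)·1 + (-1/12)·22801/1225 + (-8/15)·1 = -12779/3675 ≠ 1/3 ⇒ order 2.
b·Ac: (-1/12)·(-12/7) + (-8/15)·14338/5775 = -102329/86625 ≠ 1/6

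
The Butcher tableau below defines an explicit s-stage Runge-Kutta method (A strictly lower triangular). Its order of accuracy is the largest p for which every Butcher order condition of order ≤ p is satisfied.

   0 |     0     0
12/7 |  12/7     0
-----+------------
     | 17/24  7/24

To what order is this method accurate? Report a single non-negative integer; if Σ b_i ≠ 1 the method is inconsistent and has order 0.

2

b = (17/24, 7/24)
c = (0, 12/7)
Σ b_i: 17/24·1 + 7/24·1 = 1 ✓
b·c: 7/24·12/7 = 1/2 ✓; 2 stages ⇒ order 2.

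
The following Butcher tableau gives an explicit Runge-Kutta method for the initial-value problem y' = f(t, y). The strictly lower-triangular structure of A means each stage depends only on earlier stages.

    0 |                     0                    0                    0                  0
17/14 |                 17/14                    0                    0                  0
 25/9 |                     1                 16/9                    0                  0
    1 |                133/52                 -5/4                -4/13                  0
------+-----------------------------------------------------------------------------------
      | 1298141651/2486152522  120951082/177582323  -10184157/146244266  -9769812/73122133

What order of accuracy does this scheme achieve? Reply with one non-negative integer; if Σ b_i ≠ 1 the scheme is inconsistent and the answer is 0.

3

b = (1298141651/2486152522, 120951082/177582323, -10184157/146244266, -9769812/73122133)
c = (0, 17/14, 25/9, 1)
Ac = (0, 0, 136/63, -15545/6552)
Σ b_i: 1298141651/2486152522·1 + 120951082/177582323·1 + (-10184157/146244266)·1 + (-9769812/73122133)·1 = 1 ✓
b·c: 120951082/177582323·17/14 + (-10184157/146244266)·25/9 + (-9769812/73122133)·1 = 1/2 ✓
b·c²: 120951082/177582323·289/196 + (-10184157/146244266)·625/81 + (-9769812/73122133)·1 = 1/3 ✓
b·Ac: (-10184157/146244266)·136/63 + (-9769812/73122133)·(-15545/6552) = 1/6 ✓
b·c³: 120951082/177582323·4913/2744 + (-10184157/146244266)·15625/729 + (-9769812/73122133)·1 = -22483559633/55280332548 ≠ 1/4 ⇒ order 3.
b·(c∘Ac): (-10184157/146244266)·3400/567 + (-9769812/73122133)·(-15545/6552) = -102970895/1023709862 ≠ 1/8
b·Ac²: (-10184157/146244266)·1156/441 + (-9769812/73122133)·(-3481585/825552) = 21057701549/55280332548 ≠ 1/12
b·A²c: (-9769812/73122133)·(-544/819) = 136276352/1535564793 ≠ 1/24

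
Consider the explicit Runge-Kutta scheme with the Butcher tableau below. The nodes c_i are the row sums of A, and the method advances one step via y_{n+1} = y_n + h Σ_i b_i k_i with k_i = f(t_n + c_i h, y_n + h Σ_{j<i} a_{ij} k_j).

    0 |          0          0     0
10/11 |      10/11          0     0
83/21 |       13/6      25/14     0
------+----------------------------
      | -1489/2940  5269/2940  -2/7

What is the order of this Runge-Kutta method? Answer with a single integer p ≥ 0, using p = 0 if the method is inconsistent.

b = (-1489/2940, 5269/2940, -2/7)
c = (0, 10/11, 83/21)
Ac = (0, 0, 125/77)
Σ b_i: (-1489/2940)·1 + 5269/2940·1 + (-2/7)·1 = 1 ✓
b·c: 5269/2940·10/11 + (-2/7)·83/21 = 1/2 ✓
b·c²: 5269/2940·100/121 + (-2/7)·6889/441 = -101263/33957 ≠ 1/3 ⇒ order 2.
b·Ac: (-2/7)·125/77 = -250/539 ≠ 1/6

2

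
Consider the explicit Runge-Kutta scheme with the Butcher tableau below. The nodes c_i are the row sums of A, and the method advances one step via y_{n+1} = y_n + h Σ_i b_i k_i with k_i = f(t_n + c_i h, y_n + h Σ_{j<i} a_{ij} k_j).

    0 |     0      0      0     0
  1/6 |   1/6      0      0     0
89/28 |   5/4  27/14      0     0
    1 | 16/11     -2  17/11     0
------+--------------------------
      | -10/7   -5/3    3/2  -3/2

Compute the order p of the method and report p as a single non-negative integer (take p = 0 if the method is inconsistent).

0

b = (-10/7, -5/3, 3/2, -3/2)
c = (0, 1/6, 89/28, 1)
Ac = (0, 0, 9/28, 4231/924)
Σ b_i: (-10/7)·1 + (-5/3)·1 + 3/2·1 + (-3/2)·1 = -65/21 ≠ 1 ⇒ order 0.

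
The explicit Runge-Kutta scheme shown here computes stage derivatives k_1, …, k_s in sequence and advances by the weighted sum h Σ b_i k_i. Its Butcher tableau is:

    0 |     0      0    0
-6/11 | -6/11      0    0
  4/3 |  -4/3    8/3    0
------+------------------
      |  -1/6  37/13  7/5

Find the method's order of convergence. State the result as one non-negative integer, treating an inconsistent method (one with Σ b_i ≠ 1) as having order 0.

b = (-1/6, 37/13, 7/5)
c = (0, -6/11, 4/3)
Ac = (0, 0, -16/11)
Σ b_i: (-1/6)·1 + 37/13·1 + 7/5·1 = 1591/390 ≠ 1 ⇒ order 0.

0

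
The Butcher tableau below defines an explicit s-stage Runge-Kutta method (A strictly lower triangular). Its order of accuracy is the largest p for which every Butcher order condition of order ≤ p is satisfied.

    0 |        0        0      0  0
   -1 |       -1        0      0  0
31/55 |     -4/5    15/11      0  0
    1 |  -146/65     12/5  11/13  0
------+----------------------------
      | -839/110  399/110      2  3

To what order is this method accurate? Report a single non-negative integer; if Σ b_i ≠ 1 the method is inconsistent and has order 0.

b = (-839/110, 399/110, 2, 3)
c = (0, -1, 31/55, 1)
Ac = (0, 0, -15/11, -25/13)
Σ b_i: (-839/110)·1 + 399/110·1 + 2·1 + 3·1 = 1 ✓
b·c: 399/110·(-1) + 2·31/55 + 3·1 = 1/2 ✓
b·c²: 399/110·1 + 2·961/3025 + 3·1 = 43939/6050 ≠ 1/3 ⇒ order 2.
b·Ac: 2·(-15/11) + 3·(-25/13) = -1215/143 ≠ 1/6

2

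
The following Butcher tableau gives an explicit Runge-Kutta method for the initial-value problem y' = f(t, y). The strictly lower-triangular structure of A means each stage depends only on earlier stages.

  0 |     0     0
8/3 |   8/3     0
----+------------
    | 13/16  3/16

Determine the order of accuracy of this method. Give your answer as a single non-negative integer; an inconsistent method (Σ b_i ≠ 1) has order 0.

b = (13/16, 3/16)
c = (0, 8/3)
Σ b_i: 13/16·1 + 3/16·1 = 1 ✓
b·c: 3/16·8/3 = 1/2 ✓; 2 stages ⇒ order 2.

2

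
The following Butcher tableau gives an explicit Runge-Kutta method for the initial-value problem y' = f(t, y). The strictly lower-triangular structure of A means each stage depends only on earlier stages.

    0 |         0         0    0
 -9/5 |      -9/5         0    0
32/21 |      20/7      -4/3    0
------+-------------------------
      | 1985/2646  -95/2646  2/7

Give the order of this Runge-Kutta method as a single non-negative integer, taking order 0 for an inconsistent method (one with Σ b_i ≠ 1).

2

b = (1985/2646, -95/2646, 2/7)
c = (0, -9/5, 32/21)
Ac = (0, 0, 12/5)
Σ b_i: 1985/2646·1 + (-95/2646)·1 + 2/7·1 = 1 ✓
b·c: (-95/2646)·(-9/5) + 2/7·32/21 = 1/2 ✓
b·c²: (-95/2646)·81/25 + 2/7·1024/441 = 16889/30870 ≠ 1/3 ⇒ order 2.
b·Ac: 2/7·12/5 = 24/35 ≠ 1/6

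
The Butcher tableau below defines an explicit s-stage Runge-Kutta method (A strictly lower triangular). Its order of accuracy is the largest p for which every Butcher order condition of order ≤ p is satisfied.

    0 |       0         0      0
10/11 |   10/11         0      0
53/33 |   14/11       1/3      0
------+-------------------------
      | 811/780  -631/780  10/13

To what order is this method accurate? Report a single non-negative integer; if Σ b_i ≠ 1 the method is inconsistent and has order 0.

b = (811/780, -631/780, 10/13)
c = (0, 10/11, 53/33)
Ac = (0, 0, 10/33)
Σ b_i: 811/780·1 + (-631/780)·1 + 10/13·1 = 1 ✓
b·c: (-631/780)·10/11 + 10/13·53/33 = 1/2 ✓
b·c²: (-631/780)·100/121 + 10/13·2809/1089 = 18625/14157 ≠ 1/3 ⇒ order 2.
b·Ac: 10/13·10/33 = 100/429 ≠ 1/6

2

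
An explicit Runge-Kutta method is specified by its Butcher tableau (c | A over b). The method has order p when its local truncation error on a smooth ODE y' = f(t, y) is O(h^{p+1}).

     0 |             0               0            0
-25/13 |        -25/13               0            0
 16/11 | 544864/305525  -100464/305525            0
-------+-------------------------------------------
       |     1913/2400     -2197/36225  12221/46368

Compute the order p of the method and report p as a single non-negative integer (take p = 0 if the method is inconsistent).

3

b = (1913/2400, -2197/36225, 12221/46368)
c = (0, -25/13, 16/11)
Ac = (0, 0, 7728/12221)
Σ b_i: 1913/2400·1 + (-2197/36225)·1 + 12221/46368·1 = 1 ✓
b·c: (-2197/36225)·(-25/13) + 12221/46368·16/11 = 1/2 ✓
b·c²: (-2197/36225)·625/169 + 12221/46368·256/121 = 1/3 ✓
b·Ac: 12221/46368·7728/12221 = 1/6 ✓; 3 stages ⇒ order 3.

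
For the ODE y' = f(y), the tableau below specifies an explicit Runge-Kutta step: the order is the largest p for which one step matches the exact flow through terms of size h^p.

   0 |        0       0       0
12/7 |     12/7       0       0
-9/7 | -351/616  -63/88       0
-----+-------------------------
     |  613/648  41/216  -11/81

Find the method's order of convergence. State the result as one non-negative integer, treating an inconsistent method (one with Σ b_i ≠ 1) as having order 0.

3

b = (613/648, 41/216, -11/81)
c = (0, 12/7, -9/7)
Ac = (0, 0, -27/22)
Σ b_i: 613/648·1 + 41/216·1 + (-11/81)·1 = 1 ✓
b·c: 41/216·12/7 + (-11/81)·(-9/7) = 1/2 ✓
b·c²: 41/216·144/49 + (-11/81)·81/49 = 1/3 ✓
b·Ac: (-11/81)·(-27/22) = 1/6 ✓; 3 stages ⇒ order 3.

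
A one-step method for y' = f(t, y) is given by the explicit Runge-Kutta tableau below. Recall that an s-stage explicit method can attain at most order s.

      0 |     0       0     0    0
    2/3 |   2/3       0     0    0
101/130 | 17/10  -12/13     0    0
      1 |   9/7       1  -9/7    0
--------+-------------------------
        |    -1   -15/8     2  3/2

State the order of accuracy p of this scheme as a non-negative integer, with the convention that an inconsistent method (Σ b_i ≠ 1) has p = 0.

0

b = (-1, -15/8, 2, 3/2)
c = (0, 2/3, 101/130, 1)
Ac = (0, 0, -8/13, -907/2730)
Σ b_i: (-1)·1 + (-15/8)·1 + 2·1 + 3/2·1 = 5/8 ≠ 1 ⇒ order 0.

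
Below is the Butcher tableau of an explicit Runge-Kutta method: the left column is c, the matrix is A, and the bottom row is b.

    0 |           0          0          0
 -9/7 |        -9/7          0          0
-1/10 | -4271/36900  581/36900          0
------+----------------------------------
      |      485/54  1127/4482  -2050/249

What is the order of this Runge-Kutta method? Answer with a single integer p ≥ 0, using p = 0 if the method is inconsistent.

b = (485/54, 1127/4482, -2050/249)
c = (0, -9/7, -1/10)
Ac = (0, 0, -83/4100)
Σ b_i: 485/54·1 + 1127/4482·1 + (-2050/249)·1 = 1 ✓
b·c: 1127/4482·(-9/7) + (-2050/249)·(-1/10) = 1/2 ✓
b·c²: 1127/4482·81/49 + (-2050/249)·1/100 = 1/3 ✓
b·Ac: (-2050/249)·(-83/4100) = 1/6 ✓; 3 stages ⇒ order 3.

3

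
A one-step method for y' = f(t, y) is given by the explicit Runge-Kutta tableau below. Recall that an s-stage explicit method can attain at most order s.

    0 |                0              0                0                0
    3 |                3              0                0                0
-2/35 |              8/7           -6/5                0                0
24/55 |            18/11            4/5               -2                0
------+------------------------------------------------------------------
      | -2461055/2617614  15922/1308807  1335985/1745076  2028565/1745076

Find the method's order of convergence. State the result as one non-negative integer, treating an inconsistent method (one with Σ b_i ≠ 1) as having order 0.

b = (-2461055/2617614, 15922/1308807, 1335985/1745076, 2028565/1745076)
c = (0, 3, -2/35, 24/55)
Ac = (0, 0, -18/5, 88/35)
Σ b_i: (-2461055/2617614)·1 + 15922/1308807·1 + 1335985/1745076·1 + 2028565/1745076·1 = 1 ✓
b·c: 15922/1308807·3 + 1335985/1745076·(-2/35) + 2028565/1745076·24/55 = 1/2 ✓
b·c²: 15922/1308807·9 + 1335985/1745076·4/1225 + 2028565/1745076·576/3025 = 1/3 ✓
b·Ac: 1335985/1745076·(-18/5) + 2028565/1745076·88/35 = 1/6 ✓
b·c³: 15922/1308807·27 + 1335985/1745076·(-8/42875) + 2028565/1745076·13824/166375 = 10195556/23994795 ≠ 1/4 ⇒ order 3.
b·(c∘Ac): 1335985/1745076·36/175 + 2028565/1745076·192/175 = 1041857/727115 ≠ 1/8
b·Ac²: 1335985/1745076·(-54/5) + 2028565/1745076·8812/1225 = 2866189/30538830 ≠ 1/12
b·A²c: 2028565/1745076·36/5 = 1217139/145423 ≠ 1/24

3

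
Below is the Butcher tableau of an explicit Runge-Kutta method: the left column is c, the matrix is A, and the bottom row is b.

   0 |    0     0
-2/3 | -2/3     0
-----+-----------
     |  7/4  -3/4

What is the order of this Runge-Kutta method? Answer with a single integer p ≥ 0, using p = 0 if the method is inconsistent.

2

b = (7/4, -3/4)
c = (0, -2/3)
Σ b_i: 7/4·1 + (-3/4)·1 = 1 ✓
b·c: (-3/4)·(-2/3) = 1/2 ✓; 2 stages ⇒ order 2.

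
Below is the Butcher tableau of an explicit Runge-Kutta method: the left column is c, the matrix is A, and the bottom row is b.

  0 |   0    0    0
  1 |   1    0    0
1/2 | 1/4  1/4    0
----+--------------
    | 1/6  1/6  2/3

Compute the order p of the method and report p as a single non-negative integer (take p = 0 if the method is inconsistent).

b = (1/6, 1/6, 2/3)
c = (0, 1, 1/2)
Ac = (0, 0, 1/4)
Σ b_i: 1/6·1 + 1/6·1 + 2/3·1 = 1 ✓
b·c: 1/6·1 + 2/3·1/2 = 1/2 ✓
b·c²: 1/6·1 + 2/3·1/4 = 1/3 ✓
b·Ac: 2/3·1/4 = 1/6 ✓; 3 stages ⇒ order 3.

3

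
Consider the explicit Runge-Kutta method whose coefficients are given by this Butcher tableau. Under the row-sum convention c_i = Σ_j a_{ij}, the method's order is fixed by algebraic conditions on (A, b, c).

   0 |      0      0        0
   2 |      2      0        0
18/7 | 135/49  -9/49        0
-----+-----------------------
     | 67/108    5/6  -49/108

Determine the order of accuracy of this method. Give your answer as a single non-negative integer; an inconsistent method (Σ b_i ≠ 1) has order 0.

3

b = (67/108, 5/6, -49/108)
c = (0, 2, 18/7)
Ac = (0, 0, -18/49)
Σ b_i: 67/108·1 + 5/6·1 + (-49/108)·1 = 1 ✓
b·c: 5/6·2 + (-49/108)·18/7 = 1/2 ✓
b·c²: 5/6·4 + (-49/108)·324/49 = 1/3 ✓
b·Ac: (-49/108)·(-18/49) = 1/6 ✓; 3 stages ⇒ order 3.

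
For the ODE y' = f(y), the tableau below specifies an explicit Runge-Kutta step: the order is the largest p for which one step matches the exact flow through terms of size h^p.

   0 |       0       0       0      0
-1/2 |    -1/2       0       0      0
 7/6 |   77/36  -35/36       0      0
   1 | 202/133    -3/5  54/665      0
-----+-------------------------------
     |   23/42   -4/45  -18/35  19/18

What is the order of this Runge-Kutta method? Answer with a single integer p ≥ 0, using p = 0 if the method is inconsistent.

4

b = (23/42, -4/45, -18/35, 19/18)
c = (0, -1/2, 7/6, 1)
Ac = (0, 0, 35/72, 15/38)
Σ b_i: 23/42·1 + (-4/45)·1 + (-18/35)·1 + 19/18·1 = 1 ✓
b·c: (-4/45)·(-1/2) + (-18/35)·7/6 + 19/18·1 = 1/2 ✓
b·c²: (-4/45)·1/4 + (-18/35)·49/36 + 19/18·1 = 1/3 ✓
b·Ac: (-18/35)·35/72 + 19/18·15/38 = 1/6 ✓
b·c³: (-4/45)·(-1/8) + (-18/35)·343/216 + 19/18·1 = 1/4 ✓
b·(c∘Ac): (-18/35)·245/432 + 19/18·15/38 = 1/8 ✓
b·Ac²: (-18/35)·(-35/144) + 19/18·(-3/76) = 1/12 ✓
b·A²c: 19/18·3/76 = 1/24 ✓; 4 stages ⇒ order 4.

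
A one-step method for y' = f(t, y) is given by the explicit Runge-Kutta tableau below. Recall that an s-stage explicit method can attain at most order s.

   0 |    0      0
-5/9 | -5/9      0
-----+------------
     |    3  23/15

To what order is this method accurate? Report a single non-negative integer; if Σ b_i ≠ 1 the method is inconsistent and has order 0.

b = (3, 23/15)
c = (0, -5/9)
Σ b_i: 3·1 + 23/15·1 = 68/15 ≠ 1 ⇒ order 0.

0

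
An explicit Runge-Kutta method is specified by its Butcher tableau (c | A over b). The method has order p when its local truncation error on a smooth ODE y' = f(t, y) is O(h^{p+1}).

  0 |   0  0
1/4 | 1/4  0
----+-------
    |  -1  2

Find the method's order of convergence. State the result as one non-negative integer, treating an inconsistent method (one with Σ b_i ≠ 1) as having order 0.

b = (-1, 2)
c = (0, 1/4)
Σ b_i: (-1)·1 + 2·1 = 1 ✓
b·c: 2·1/4 = 1/2 ✓; 2 stages ⇒ order 2.

2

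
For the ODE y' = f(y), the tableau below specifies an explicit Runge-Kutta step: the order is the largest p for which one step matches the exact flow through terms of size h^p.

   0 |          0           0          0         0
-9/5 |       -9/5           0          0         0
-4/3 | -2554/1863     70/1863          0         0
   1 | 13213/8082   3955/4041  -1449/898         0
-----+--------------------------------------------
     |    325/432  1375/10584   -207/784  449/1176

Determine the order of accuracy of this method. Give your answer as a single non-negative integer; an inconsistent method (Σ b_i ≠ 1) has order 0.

b = (325/432, 1375/10584, -207/784, 449/1176)
c = (0, -9/5, -4/3, 1)
Ac = (0, 0, -14/207, 175/449)
Σ b_i: 325/432·1 + 1375/10584·1 + (-207/784)·1 + 449/1176·1 = 1 ✓
b·c: 1375/10584·(-9/5) + (-207/784)·(-4/3) + 449/1176·1 = 1/2 ✓
b·c²: 1375/10584·81/25 + (-207/784)·16/9 + 449/1176·1 = 1/3 ✓
b·Ac: (-207/784)·(-14/207) + 449/1176·175/449 = 1/6 ✓
b·c³: 1375/10584·(-729/125) + (-207/784)·(-64/27) + 449/1176·1 = 1/4 ✓
b·(c∘Ac): (-207/784)·56/621 + 449/1176·175/449 = 1/8 ✓
b·Ac²: (-207/784)·14/115 + 449/1176·679/2245 = 1/12 ✓
b·A²c: 449/1176·49/449 = 1/24 ✓; 4 stages ⇒ order 4.

4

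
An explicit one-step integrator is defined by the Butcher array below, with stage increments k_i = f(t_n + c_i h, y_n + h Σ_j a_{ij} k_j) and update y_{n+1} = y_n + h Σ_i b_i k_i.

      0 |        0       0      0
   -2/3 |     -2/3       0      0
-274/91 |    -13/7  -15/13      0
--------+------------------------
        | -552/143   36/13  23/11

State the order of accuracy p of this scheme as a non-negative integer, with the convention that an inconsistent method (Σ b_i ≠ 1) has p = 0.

b = (-552/143, 36/13, 23/11)
c = (0, -2/3, -274/91)
Ac = (0, 0, 10/13)
Σ b_i: (-552/143)·1 + 36/13·1 + 23/11·1 = 1 ✓
b·c: 36/13·(-2/3) + 23/11·(-274/91) = -8150/1001 ≠ 1/2 ⇒ order 1.

1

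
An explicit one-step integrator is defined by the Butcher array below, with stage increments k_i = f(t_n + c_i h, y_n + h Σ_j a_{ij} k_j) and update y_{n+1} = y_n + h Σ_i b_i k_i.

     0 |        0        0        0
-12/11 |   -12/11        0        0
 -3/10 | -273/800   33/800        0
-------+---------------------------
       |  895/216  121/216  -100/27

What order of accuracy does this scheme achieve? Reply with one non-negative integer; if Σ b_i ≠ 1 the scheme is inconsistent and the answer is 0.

b = (895/216, 121/216, -100/27)
c = (0, -12/11, -3/10)
Ac = (0, 0, -9/200)
Σ b_i: 895/216·1 + 121/216·1 + (-100/27)·1 = 1 ✓
b·c: 121/216·(-12/11) + (-100/27)·(-3/10) = 1/2 ✓
b·c²: 121/216·144/121 + (-100/27)·9/100 = 1/3 ✓
b·Ac: (-100/27)·(-9/200) = 1/6 ✓; 3 stages ⇒ order 3.

3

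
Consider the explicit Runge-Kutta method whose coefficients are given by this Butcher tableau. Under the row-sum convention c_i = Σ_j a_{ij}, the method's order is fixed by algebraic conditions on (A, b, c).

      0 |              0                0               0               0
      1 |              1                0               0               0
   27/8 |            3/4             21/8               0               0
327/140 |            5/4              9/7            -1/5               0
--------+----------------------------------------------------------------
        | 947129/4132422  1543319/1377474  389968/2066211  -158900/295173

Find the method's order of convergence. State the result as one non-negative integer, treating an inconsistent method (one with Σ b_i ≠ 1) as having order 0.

b = (947129/4132422, 1543319/1377474, 389968/2066211, -158900/295173)
c = (0, 1, 27/8, 327/140)
Ac = (0, 0, 21/8, 171/280)
Σ b_i: 947129/4132422·1 + 1543319/1377474·1 + 389968/2066211·1 + (-158900/295173)·1 = 1 ✓
b·c: 1543319/1377474·1 + 389968/2066211·27/8 + (-158900/295173)·327/140 = 1/2 ✓
b·c²: 1543319/1377474·1 + 389968/2066211·729/64 + (-158900/295173)·106929/19600 = 1/3 ✓
b·Ac: 389968/2066211·21/8 + (-158900/295173)·171/280 = 1/6 ✓
b·c³: 1543319/1377474·1 + 389968/2066211·19683/512 + (-158900/295173)·34965783/2744000 = 1169664001/771385440 ≠ 1/4 ⇒ order 3.
b·(c∘Ac): 389968/2066211·567/64 + (-158900/295173)·55917/39200 = 1660647/1836632 ≠ 1/8
b·Ac²: 389968/2066211·21/8 + (-158900/295173)·(-2223/2240) = 1620971/1574256 ≠ 1/12
b·A²c: (-158900/295173)·(-21/40) = 55615/196782 ≠ 1/24

3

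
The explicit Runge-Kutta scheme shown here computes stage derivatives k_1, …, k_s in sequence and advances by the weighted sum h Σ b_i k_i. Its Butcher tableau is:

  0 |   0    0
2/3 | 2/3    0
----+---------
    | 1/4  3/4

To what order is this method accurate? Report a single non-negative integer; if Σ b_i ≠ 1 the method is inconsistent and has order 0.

2

b = (1/4, 3/4)
c = (0, 2/3)
Σ b_i: 1/4·1 + 3/4·1 = 1 ✓
b·c: 3/4·2/3 = 1/2 ✓; 2 stages ⇒ order 2.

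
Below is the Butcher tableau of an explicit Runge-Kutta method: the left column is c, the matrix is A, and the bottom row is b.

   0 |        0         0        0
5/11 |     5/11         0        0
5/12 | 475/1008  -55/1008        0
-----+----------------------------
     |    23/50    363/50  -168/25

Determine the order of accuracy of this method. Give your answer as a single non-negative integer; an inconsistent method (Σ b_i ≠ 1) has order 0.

3

b = (23/50, 363/50, -168/25)
c = (0, 5/11, 5/12)
Ac = (0, 0, -25/1008)
Σ b_i: 23/50·1 + 363/50·1 + (-168/25)·1 = 1 ✓
b·c: 363/50·5/11 + (-168/25)·5/12 = 1/2 ✓
b·c²: 363/50·25/121 + (-168/25)·25/144 = 1/3 ✓
b·Ac: (-168/25)·(-25/1008) = 1/6 ✓; 3 stages ⇒ order 3.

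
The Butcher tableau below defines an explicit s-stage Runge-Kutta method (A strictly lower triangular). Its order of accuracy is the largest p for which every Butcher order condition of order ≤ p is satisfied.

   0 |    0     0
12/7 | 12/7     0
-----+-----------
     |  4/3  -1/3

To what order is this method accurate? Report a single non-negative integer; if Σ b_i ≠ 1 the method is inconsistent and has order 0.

1

b = (4/3, -1/3)
c = (0, 12/7)
Σ b_i: 4/3·1 + (-1/3)·1 = 1 ✓
b·c: (-1/3)·12/7 = -4/7 ≠ 1/2 ⇒ order 1.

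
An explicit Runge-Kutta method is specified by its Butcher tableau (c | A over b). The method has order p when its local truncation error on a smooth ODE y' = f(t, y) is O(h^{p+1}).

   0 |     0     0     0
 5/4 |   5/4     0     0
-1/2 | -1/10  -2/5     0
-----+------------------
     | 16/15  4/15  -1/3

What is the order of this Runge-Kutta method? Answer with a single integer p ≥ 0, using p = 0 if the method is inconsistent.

b = (16/15, 4/15, -1/3)
c = (0, 5/4, -1/2)
Ac = (0, 0, -1/2)
Σ b_i: 16/15·1 + 4/15·1 + (-1/3)·1 = 1 ✓
b·c: 4/15·5/4 + (-1/3)·(-1/2) = 1/2 ✓
b·c²: 4/15·25/16 + (-1/3)·1/4 = 1/3 ✓
b·Ac: (-1/3)·(-1/2) = 1/6 ✓; 3 stages ⇒ order 3.

3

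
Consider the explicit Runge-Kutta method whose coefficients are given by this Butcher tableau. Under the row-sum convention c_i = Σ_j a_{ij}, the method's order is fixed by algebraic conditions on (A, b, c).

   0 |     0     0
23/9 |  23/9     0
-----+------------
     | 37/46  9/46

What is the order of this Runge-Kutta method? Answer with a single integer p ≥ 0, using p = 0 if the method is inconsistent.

2

b = (37/46, 9/46)
c = (0, 23/9)
Σ b_i: 37/46·1 + 9/46·1 = 1 ✓
b·c: 9/46·23/9 = 1/2 ✓; 2 stages ⇒ order 2.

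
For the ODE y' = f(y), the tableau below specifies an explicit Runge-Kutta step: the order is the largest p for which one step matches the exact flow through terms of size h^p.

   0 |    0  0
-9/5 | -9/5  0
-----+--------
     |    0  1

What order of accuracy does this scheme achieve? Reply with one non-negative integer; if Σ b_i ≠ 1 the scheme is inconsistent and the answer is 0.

1

b = (0, 1)
c = (0, -9/5)
Σ b_i: 1·1 = 1 ✓
b·c: 1·(-9/5) = -9/5 ≠ 1/2 ⇒ order 1.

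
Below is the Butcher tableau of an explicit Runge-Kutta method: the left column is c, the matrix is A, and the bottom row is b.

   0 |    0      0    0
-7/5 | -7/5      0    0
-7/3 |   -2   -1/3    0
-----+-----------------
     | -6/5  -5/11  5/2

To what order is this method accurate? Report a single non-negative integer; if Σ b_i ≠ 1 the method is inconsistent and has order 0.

0

b = (-6/5, -5/11, 5/2)
c = (0, -7/5, -7/3)
Ac = (0, 0, 7/15)
Σ b_i: (-6/5)·1 + (-5/11)·1 + 5/2·1 = 93/110 ≠ 1 ⇒ order 0.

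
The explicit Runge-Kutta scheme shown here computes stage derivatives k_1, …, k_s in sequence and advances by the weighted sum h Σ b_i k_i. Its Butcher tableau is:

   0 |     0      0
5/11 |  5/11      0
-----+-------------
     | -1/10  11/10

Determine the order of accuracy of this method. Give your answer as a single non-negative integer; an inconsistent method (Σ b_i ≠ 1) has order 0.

b = (-1/10, 11/10)
c = (0, 5/11)
Σ b_i: (-1/10)·1 + 11/10·1 = 1 ✓
b·c: 11/10·5/11 = 1/2 ✓; 2 stages ⇒ order 2.

2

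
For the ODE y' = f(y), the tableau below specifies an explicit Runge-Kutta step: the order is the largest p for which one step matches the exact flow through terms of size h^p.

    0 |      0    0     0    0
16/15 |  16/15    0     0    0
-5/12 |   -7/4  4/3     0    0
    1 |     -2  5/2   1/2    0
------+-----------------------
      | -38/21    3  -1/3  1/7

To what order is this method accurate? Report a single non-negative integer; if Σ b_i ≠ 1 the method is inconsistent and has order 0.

b = (-38/21, 3, -1/3, 1/7)
c = (0, 16/15, -5/12, 1)
Ac = (0, 0, 64/45, 59/24)
Σ b_i: (-38/21)·1 + 3·1 + (-1/3)·1 + 1/7·1 = 1 ✓
b·c: 3·16/15 + (-1/3)·(-5/12) + 1/7·1 = 4387/1260 ≠ 1/2 ⇒ order 1.

1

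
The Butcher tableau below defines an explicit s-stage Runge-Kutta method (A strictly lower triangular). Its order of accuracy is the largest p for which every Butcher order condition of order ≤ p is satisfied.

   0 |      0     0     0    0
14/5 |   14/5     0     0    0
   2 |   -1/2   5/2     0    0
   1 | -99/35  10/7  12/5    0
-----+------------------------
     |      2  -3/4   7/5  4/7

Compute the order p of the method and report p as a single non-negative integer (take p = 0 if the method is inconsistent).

b = (2, -3/4, 7/5, 4/7)
c = (0, 14/5, 2, 1)
Ac = (0, 0, 7, 44/5)
Σ b_i: 2·1 + (-3/4)·1 + 7/5·1 + 4/7·1 = 451/140 ≠ 1 ⇒ order 0.

0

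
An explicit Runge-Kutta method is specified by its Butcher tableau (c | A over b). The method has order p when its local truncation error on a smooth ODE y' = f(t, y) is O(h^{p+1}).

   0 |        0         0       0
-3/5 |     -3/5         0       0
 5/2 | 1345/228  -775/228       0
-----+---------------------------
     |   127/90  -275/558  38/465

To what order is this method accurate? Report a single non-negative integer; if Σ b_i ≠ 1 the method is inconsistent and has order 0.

b = (127/90, -275/558, 38/465)
c = (0, -3/5, 5/2)
Ac = (0, 0, 155/76)
Σ b_i: 127/90·1 + (-275/558)·1 + 38/465·1 = 1 ✓
b·c: (-275/558)·(-3/5) + 38/465·5/2 = 1/2 ✓
b·c²: (-275/558)·9/25 + 38/465·25/4 = 1/3 ✓
b·Ac: 38/465·155/76 = 1/6 ✓; 3 stages ⇒ order 3.

3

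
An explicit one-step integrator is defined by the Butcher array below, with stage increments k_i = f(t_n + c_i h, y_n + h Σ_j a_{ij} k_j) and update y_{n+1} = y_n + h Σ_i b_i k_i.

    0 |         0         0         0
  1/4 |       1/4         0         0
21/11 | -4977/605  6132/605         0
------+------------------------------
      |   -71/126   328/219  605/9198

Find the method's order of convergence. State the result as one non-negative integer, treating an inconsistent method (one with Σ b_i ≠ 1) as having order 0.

3

b = (-71/126, 328/219, 605/9198)
c = (0, 1/4, 21/11)
Ac = (0, 0, 1533/605)
Σ b_i: (-71/126)·1 + 328/219·1 + 605/9198·1 = 1 ✓
b·c: 328/219·1/4 + 605/9198·21/11 = 1/2 ✓
b·c²: 328/219·1/16 + 605/9198·441/121 = 1/3 ✓
b·Ac: 605/9198·1533/605 = 1/6 ✓; 3 stages ⇒ order 3.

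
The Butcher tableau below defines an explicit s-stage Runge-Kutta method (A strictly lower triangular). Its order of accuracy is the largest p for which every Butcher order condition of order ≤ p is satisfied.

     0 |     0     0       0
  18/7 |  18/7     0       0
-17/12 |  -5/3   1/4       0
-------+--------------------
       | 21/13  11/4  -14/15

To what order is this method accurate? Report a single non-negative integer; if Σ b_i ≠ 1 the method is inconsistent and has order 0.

b = (21/13, 11/4, -14/15)
c = (0, 18/7, -17/12)
Ac = (0, 0, 9/14)
Σ b_i: 21/13·1 + 11/4·1 + (-14/15)·1 = 2677/780 ≠ 1 ⇒ order 0.

0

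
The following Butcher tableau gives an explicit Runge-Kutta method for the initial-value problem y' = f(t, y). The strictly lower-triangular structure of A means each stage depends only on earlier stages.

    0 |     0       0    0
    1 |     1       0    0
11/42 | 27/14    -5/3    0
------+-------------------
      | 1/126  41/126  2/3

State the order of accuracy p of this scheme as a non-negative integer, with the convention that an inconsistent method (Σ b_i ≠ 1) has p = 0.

b = (1/126, 41/126, 2/3)
c = (0, 1, 11/42)
Ac = (0, 0, -5/3)
Σ b_i: 1/126·1 + 41/126·1 + 2/3·1 = 1 ✓
b·c: 41/126·1 + 2/3·11/42 = 1/2 ✓
b·c²: 41/126·1 + 2/3·121/1764 = 491/1323 ≠ 1/3 ⇒ order 2.
b·Ac: 2/3·(-5/3) = -10/9 ≠ 1/6

2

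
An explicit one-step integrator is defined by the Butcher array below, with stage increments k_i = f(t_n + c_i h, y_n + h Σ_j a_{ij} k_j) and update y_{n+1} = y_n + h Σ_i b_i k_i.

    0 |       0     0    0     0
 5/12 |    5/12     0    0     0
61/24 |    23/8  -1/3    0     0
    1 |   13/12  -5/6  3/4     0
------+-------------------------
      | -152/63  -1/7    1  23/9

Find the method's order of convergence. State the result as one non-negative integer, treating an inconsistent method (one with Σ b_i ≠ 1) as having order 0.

1

b = (-152/63, -1/7, 1, 23/9)
c = (0, 5/12, 61/24, 1)
Ac = (0, 0, -5/36, 449/288)
Σ b_i: (-152/63)·1 + (-1/7)·1 + 1·1 + 23/9·1 = 1 ✓
b·c: (-1/7)·5/12 + 1·61/24 + 23/9·1 = 2539/504 ≠ 1/2 ⇒ order 1.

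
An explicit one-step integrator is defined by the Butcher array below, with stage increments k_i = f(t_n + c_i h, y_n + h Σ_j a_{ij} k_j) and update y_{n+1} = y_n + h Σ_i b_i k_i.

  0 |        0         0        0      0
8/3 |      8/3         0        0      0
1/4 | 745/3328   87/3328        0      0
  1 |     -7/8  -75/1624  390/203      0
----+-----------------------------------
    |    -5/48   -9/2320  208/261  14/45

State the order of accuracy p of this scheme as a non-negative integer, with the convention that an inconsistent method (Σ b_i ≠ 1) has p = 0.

b = (-5/48, -9/2320, 208/261, 14/45)
c = (0, 8/3, 1/4, 1)
Ac = (0, 0, 29/416, 5/14)
Σ b_i: (-5/48)·1 + (-9/2320)·1 + 208/261·1 + 14/45·1 = 1 ✓
b·c: (-9/2320)·8/3 + 208/261·1/4 + 14/45·1 = 1/2 ✓
b·c²: (-9/2320)·64/9 + 208/261·1/16 + 14/45·1 = 1/3 ✓
b·Ac: 208/261·29/416 + 14/45·5/14 = 1/6 ✓
b·c³: (-9/2320)·512/27 + 208/261·1/64 + 14/45·1 = 1/4 ✓
b·(c∘Ac): 208/261·29/1664 + 14/45·5/14 = 1/8 ✓
b·Ac²: 208/261·29/156 + 14/45·(-5/24) = 1/12 ✓
b·A²c: 14/45·15/112 = 1/24 ✓; 4 stages ⇒ order 4.

4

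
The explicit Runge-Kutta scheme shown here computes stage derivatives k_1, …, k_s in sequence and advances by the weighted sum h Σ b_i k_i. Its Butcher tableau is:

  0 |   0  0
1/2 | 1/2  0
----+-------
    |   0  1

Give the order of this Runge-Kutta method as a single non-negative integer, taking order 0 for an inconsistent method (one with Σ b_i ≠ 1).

b = (0, 1)
c = (0, 1/2)
Σ b_i: 1·1 = 1 ✓
b·c: 1·1/2 = 1/2 ✓; 2 stages ⇒ order 2.

2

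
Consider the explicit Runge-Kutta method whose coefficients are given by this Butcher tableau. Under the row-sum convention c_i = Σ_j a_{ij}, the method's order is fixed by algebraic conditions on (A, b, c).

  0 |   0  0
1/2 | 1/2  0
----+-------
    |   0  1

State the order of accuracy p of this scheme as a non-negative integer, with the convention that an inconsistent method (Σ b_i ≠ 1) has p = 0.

b = (0, 1)
c = (0, 1/2)
Σ b_i: 1·1 = 1 ✓
b·c: 1·1/2 = 1/2 ✓; 2 stages ⇒ order 2.

2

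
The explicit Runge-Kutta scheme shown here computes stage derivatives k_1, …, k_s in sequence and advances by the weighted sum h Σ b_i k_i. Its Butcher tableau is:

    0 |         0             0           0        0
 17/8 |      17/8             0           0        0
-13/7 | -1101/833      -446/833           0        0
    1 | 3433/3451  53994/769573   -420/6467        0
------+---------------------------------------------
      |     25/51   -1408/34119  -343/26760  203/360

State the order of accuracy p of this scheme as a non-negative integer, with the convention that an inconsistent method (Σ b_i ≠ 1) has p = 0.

b = (25/51, -1408/34119, -343/26760, 203/360)
c = (0, 17/8, -13/7, 1)
Ac = (0, 0, -223/196, 219/812)
Σ b_i: 25/51·1 + (-1408/34119)·1 + (-343/26760)·1 + 203/360·1 = 1 ✓
b·c: (-1408/34119)·17/8 + (-343/26760)·(-13/7) + 203/360·1 = 1/2 ✓
b·c²: (-1408/34119)·289/64 + (-343/26760)·169/49 + 203/360·1 = 1/3 ✓
b·Ac: (-343/26760)·(-223/196) + 203/360·219/812 = 1/6 ✓
b·c³: (-1408/34119)·4913/512 + (-343/26760)·(-2197/343) + 203/360·1 = 1/4 ✓
b·(c∘Ac): (-343/26760)·2899/1372 + 203/360·219/812 = 1/8 ✓
b·Ac²: (-343/26760)·(-3791/1568) + 203/360·603/6496 = 1/12 ✓
b·A²c: 203/360·15/203 = 1/24 ✓; 4 stages ⇒ order 4.

4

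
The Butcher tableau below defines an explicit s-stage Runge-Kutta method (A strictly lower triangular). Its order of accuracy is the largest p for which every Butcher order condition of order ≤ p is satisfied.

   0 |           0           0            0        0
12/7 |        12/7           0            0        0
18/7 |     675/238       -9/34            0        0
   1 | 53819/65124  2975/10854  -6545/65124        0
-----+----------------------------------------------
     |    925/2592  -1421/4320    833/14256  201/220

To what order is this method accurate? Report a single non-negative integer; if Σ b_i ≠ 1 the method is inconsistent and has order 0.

b = (925/2592, -1421/4320, 833/14256, 201/220)
c = (0, 12/7, 18/7, 1)
Ac = (0, 0, -54/119, 85/402)
Σ b_i: 925/2592·1 + (-1421/4320)·1 + 833/14256·1 + 201/220·1 = 1 ✓
b·c: (-1421/4320)·12/7 + 833/14256·18/7 + 201/220·1 = 1/2 ✓
b·c²: (-1421/4320)·144/49 + 833/14256·324/49 + 201/220·1 = 1/3 ✓
b·Ac: 833/14256·(-54/119) + 201/220·85/402 = 1/6 ✓
b·c³: (-1421/4320)·1728/343 + 833/14256·5832/343 + 201/220·1 = 1/4 ✓
b·(c∘Ac): 833/14256·(-972/833) + 201/220·85/402 = 1/8 ✓
b·Ac²: 833/14256·(-648/833) + 201/220·85/603 = 1/12 ✓
b·A²c: 201/220·55/1206 = 1/24 ✓; 4 stages ⇒ order 4.

4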